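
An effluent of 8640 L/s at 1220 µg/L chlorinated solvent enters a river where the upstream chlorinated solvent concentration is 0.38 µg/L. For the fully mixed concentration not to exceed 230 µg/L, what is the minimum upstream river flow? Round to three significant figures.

37300 L/s

Set C_mix = 230: (Q·0.3800 + 8640·1220) / (Q + 8640) = 230
→ Q = 8640·(1220 − 230)/(230 − 0.3800) = 37250 L/s.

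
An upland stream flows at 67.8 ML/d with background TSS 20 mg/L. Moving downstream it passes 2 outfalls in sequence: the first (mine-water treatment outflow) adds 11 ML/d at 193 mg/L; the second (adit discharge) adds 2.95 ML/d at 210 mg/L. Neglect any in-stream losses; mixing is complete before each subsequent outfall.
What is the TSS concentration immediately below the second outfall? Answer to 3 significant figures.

50.1 mg/L

After outfall 1: Q = 67.80 + 11.00 = 78.80 ML/d; C = (67.80·20.00 + 11.00·193.0)/78.80 = 44.15 mg/L.
After outfall 2: Q = 78.80 + 2.950 = 81.75 ML/d; C = (78.80·44.15 + 2.950·210.0)/81.75 = 50.13 mg/L.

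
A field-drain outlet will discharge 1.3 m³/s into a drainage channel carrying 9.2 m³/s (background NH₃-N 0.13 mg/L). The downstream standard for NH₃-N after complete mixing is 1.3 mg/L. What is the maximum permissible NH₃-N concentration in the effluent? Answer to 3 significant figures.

9.58 mg/L

At the limit, (Qr·Cr + Qe·Cₑ)/(Qr + Qe) = 1.3:
Cₑ = (10.50·1.3 − 9.200·0.1300) / 1.300 = 9.580 mg/L.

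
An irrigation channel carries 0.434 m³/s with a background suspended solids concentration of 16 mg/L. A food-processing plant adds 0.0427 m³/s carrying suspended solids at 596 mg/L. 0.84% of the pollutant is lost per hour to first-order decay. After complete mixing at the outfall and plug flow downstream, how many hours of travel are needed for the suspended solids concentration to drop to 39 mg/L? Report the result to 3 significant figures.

65.8 h

Mass balance: C = (0.4340·16.00 + 0.04270·596.0) / 0.4767 = 32.39/0.4767 = 67.95 mg/L.
0.84%/h lost → k = −ln(1 − 0.0084) = 0.008435 h⁻¹.
67.95·exp(−k·t) = 39 → t = ln(67.95/39)/k = 237000 s = 65.82 h.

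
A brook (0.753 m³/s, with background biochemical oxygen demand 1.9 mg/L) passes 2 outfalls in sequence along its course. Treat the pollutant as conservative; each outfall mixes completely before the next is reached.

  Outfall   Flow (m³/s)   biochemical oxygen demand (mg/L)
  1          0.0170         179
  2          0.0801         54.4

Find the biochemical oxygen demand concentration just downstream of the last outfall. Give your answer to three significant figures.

After outfall 1: Q = 0.7530 + 0.01700 = 0.7700 m³/s; C = (0.7530·1.900 + 0.01700·179.0)/0.7700 = 5.810 mg/L.
After outfall 2: Q = 0.7700 + 0.08010 = 0.8501 m³/s; C = (0.7700·5.810 + 0.08010·54.40)/0.8501 = 10.39 mg/L.

10.4 mg/L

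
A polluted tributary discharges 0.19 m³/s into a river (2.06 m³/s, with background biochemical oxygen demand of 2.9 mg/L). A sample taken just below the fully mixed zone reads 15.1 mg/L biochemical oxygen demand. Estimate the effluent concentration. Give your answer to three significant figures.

147 mg/L

Mass balance: 2.060·2.900 + 0.1900·Cₑ = 2.250·15.10
→ Cₑ = (2.250·15.10 − 2.060·2.900) / 0.1900 = 147.4 mg/L.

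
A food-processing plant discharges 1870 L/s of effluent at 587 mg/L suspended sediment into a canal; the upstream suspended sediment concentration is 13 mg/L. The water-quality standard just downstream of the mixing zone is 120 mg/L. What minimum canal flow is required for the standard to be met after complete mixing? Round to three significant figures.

Set C_mix = 120: (Q·13.00 + 1870·587.0) / (Q + 1870) = 120
→ Q = 1870·(587.0 − 120)/(120 − 13.00) = 8162 L/s.

8160 L/s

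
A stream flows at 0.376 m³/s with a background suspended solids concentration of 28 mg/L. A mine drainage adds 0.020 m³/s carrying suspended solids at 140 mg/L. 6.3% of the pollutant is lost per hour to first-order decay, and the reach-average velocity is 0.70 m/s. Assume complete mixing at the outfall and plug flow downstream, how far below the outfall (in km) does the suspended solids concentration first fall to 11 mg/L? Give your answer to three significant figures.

43.3 km

Flow-weighted average: C = (0.3760·28.00 + 0.02000·140.0) / 0.3960 = 13.33/0.3960 = 33.66 mg/L.
6.3%/h lost → k = −ln(1 − 0.063) = 0.06507 h⁻¹.
Set 33.66·exp(−k·t) = 11 → t = ln(33.66/11)/k = 61870 s = 17.19 h.
Distance = v·t = 0.70·61870 = 43310 m = 43.31 km.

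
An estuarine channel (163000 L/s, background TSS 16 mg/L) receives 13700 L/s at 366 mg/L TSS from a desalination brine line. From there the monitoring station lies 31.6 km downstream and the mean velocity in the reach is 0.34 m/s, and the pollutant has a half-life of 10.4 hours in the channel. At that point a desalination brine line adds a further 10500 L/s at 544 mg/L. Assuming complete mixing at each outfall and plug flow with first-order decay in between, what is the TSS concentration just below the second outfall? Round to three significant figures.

37.8 mg/L

Flow-weighted average: C = (163000·16.00 + 13700·366.0) / 176700 = 7622000/176700 = 43.14 mg/L; combined flow 176700 L/s.
Travel time t = 31.6·1000 / 0.34 = 92940 s = 25.82 h.
Half-life 10.4 h → k = ln 2 / 10.4 = 0.06665 h⁻¹ = 1.600 d⁻¹.
Decay over the reach: 43.14·exp(−kt) = 43.14·0.1789 = 7.719 mg/L.
At the second outfall, C = (176700·7.719 + 10500·544.0) / (176700 + 10500) = 37.80 mg/L.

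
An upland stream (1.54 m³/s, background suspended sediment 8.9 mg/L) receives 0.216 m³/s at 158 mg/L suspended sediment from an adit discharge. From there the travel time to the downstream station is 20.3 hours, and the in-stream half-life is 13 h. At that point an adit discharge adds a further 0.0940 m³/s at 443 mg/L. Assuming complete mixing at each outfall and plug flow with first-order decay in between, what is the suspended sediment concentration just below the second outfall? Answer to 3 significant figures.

31.3 mg/L

Flow-weighted average: C = (1.540·8.900 + 0.2160·158.0) / 1.756 = 47.83/1.756 = 27.24 mg/L; combined flow 1.756 m³/s.
Half-life 13 h → k = ln 2 / 13 = 0.05332 h⁻¹ = 1.280 d⁻¹.
Decay over the reach: 27.24·exp(−kt) = 27.24·0.3388 = 9.229 mg/L.
Second outfall: C = (1.756·9.229 + 0.09400·443.0)/1.850 = 31.27 mg/L.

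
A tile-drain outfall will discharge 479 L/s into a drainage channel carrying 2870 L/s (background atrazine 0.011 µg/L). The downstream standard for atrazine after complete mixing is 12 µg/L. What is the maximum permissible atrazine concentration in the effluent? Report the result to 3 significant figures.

At the limit, (Qr·Cr + Qe·Cₑ)/(Qr + Qe) = 12:
Cₑ = (3349·12 − 2870·0.01100) / 479.0 = 83.83 µg/L.

83.8 µg/L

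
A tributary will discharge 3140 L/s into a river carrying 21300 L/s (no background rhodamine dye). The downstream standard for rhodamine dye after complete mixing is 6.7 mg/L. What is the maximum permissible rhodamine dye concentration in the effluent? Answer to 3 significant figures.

52.1 mg/L

At the limit, (Qr·Cr + Qe·Cₑ)/(Qr + Qe) = 6.7:
Cₑ = (24440·6.7 − 21300·0) / 3140 = 52.15 mg/L.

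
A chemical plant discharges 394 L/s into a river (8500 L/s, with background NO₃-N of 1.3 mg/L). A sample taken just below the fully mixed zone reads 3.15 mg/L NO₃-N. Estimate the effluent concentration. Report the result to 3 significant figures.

43.1 mg/L

Mass balance: 8500·1.300 + 394.0·Cₑ = 8894·3.150
→ Cₑ = (8894·3.150 − 8500·1.300) / 394.0 = 43.06 mg/L.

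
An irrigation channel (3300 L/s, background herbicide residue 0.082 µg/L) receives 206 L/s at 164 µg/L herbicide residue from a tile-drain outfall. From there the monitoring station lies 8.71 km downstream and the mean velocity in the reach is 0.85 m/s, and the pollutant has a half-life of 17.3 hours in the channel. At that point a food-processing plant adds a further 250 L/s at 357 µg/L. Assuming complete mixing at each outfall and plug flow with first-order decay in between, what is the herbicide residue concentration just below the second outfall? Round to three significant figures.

31.9 µg/L

Flow-weighted average: C = (3300·0.08200 + 206.0·164.0) / 3506 = 34050/3506 = 9.713 µg/L; combined flow 3506 L/s.
Travel time t = 8.71·1000 / 0.85 = 10250 s = 2.846 h.
Half-life 17.3 h → k = ln 2 / 17.3 = 0.04007 h⁻¹ = 0.9616 d⁻¹.
First-order decay: C = 9.713·exp(−k·t) = 9.713·0.8922 = 8.666 µg/L.
At the second outfall, C = (3506·8.666 + 250.0·357.0) / (3506 + 250.0) = 31.85 µg/L.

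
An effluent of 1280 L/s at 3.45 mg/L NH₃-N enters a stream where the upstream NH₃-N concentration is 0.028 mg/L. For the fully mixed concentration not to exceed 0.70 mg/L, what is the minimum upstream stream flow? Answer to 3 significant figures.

5240 L/s

Set C_mix = 0.70: (Q·0.02800 + 1280·3.450) / (Q + 1280) = 0.70
→ Q = 1280·(3.450 − 0.70)/(0.70 − 0.02800) = 5238 L/s.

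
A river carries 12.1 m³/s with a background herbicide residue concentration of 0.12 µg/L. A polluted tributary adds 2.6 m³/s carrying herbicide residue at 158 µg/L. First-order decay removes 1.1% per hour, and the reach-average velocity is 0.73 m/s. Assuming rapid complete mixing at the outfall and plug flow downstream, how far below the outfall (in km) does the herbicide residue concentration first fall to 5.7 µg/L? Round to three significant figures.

Conservation of mass: C = (12.10·0.1200 + 2.600·158.0) / 14.70 = 412.3/14.70 = 28.04 µg/L.
1.1%/h lost → k = −ln(1 − 0.011) = 0.01106 h⁻¹.
Set 28.04·exp(−k·t) = 5.7 → t = ln(28.04/5.7)/k = 518600 s = 144.0 h.
Distance = v·t = 0.73·518600 = 378600 m = 378.6 km.

379 km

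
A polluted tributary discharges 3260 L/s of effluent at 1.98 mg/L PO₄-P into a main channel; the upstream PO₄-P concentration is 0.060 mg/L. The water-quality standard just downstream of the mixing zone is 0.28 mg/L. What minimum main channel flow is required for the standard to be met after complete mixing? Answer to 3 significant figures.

Set C_mix = 0.28: (Q·0.06000 + 3260·1.980) / (Q + 3260) = 0.28
→ Q = 3260·(1.980 − 0.28)/(0.28 − 0.06000) = 25190 L/s.

25200 L/s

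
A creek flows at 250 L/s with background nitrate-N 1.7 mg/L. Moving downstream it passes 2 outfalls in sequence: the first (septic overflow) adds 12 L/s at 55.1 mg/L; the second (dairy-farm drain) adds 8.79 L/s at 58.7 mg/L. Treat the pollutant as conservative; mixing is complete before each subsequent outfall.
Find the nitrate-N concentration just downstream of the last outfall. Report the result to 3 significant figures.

5.92 mg/L

Outfall 1: combined Q = 262.0 L/s; C = (250.0·1.700 + 12.00·55.10)/262.0 = 4.146 mg/L.
Outfall 2: combined Q = 270.8 L/s; C = (262.0·4.146 + 8.790·58.70)/270.8 = 5.917 mg/L.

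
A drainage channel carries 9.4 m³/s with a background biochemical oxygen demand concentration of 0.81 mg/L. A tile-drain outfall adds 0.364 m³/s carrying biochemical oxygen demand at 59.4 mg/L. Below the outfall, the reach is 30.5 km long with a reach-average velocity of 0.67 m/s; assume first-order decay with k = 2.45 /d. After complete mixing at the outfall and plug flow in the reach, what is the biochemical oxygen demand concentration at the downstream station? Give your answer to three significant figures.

After mixing, C = (9.400·0.8100 + 0.3640·59.40) / 9.764 = 29.24/9.764 = 2.994 mg/L.
Travel time t = 30.5·1000 / 0.67 = 45520 s = 12.65 h.
Applying C = C₀e^(−kt): 2.994 × 0.2750 = 0.8235 mg/L.

0.824 mg/L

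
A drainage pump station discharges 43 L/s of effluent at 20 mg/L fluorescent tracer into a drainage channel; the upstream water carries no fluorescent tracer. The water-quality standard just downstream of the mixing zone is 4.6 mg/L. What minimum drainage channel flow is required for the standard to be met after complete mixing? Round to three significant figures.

144 L/s

Set C_mix = 4.6: (Q·0 + 43.00·20.00) / (Q + 43.00) = 4.6
→ Q = 43.00·(20.00 − 4.6)/(4.6 − 0) = 144.0 L/s.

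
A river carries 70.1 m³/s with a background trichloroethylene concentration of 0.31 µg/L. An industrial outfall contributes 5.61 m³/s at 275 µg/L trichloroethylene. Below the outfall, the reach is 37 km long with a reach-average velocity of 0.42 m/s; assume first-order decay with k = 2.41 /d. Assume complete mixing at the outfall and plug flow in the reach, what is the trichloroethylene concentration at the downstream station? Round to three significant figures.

1.77 µg/L

Mixed concentration C = ΣQC/ΣQ = (70.10·0.3100 + 5.610·275.0) / 75.71 = 1564/75.71 = 20.66 µg/L.
Travel time t = 37·1000 / 0.42 = 88100 s = 24.47 h.
Decay over the reach: 20.66·exp(−kt) = 20.66·0.08567 = 1.770 µg/L.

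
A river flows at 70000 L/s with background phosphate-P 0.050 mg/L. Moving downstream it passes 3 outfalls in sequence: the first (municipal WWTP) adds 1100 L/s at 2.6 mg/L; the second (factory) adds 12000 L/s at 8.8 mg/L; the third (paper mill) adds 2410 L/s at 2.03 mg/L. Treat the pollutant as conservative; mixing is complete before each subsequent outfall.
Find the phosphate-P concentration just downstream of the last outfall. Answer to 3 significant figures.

Outfall 1: combined Q = 71100 L/s; C = (70000·0.05000 + 1100·2.600)/71100 = 0.08945 mg/L.
Outfall 2: combined Q = 83100 L/s; C = (71100·0.08945 + 12000·8.800)/83100 = 1.347 mg/L.
Outfall 3: combined Q = 85510 L/s; C = (83100·1.347 + 2410·2.030)/85510 = 1.367 mg/L.

1.37 mg/L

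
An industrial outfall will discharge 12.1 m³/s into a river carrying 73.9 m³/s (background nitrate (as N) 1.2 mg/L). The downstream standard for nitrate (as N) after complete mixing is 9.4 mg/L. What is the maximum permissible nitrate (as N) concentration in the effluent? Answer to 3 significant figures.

59.5 mg/L

At the limit, (Qr·Cr + Qe·Cₑ)/(Qr + Qe) = 9.4:
Cₑ = (86.00·9.4 − 73.90·1.200) / 12.10 = 59.48 mg/L.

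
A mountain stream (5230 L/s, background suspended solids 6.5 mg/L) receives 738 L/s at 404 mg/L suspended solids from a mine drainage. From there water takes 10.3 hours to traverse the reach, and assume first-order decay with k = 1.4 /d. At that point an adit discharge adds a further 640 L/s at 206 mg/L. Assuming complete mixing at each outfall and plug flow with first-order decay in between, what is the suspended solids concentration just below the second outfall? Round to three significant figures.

47.5 mg/L

Flow-weighted average: C = (5230·6.500 + 738.0·404.0) / 5968 = 332100/5968 = 55.65 mg/L; combined flow 5968 L/s.
First-order decay: C = 55.65·exp(−k·t) = 55.65·0.5484 = 30.52 mg/L.
Second outfall: C = (5968·30.52 + 640.0·206.0)/6608 = 47.51 mg/L.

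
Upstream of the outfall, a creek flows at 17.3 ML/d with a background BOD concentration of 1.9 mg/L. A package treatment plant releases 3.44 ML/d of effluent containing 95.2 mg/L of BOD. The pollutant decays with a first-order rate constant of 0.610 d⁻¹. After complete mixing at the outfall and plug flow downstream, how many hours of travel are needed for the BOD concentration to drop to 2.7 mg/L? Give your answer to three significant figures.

Conservation of mass: C = (17.30·1.900 + 3.440·95.20) / 20.74 = 360.4/20.74 = 17.38 mg/L.
17.38·exp(−k·t) = 2.7 → t = ln(17.38/2.7)/k = 263700 s = 73.25 h.

73.3 h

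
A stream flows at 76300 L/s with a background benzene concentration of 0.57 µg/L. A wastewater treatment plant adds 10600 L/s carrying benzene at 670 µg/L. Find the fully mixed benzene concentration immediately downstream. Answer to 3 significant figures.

Flow-weighted average: C = (76300·0.5700 + 10600·670.0) / 86900 = 7145000/86900 = 82.23 µg/L.

82.2 µg/L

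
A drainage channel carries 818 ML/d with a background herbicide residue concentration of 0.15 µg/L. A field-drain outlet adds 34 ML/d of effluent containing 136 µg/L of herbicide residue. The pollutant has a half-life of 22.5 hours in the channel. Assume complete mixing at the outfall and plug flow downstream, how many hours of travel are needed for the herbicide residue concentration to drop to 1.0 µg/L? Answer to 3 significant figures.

55.8 h

Mixed concentration C = ΣQC/ΣQ = (818.0·0.1500 + 34.00·136.0) / 852.0 = 4747/852.0 = 5.571 µg/L.
Half-life 22.5 h → k = ln 2 / 22.5 = 0.03081 h⁻¹ = 0.7394 d⁻¹.
5.571·exp(−k·t) = 1.0 → t = ln(5.571/1.0)/k = 200700 s = 55.75 h.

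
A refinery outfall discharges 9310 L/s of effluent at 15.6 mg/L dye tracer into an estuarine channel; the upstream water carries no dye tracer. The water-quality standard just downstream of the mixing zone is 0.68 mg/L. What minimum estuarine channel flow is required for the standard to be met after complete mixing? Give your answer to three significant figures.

Set C_mix = 0.68: (Q·0 + 9310·15.60) / (Q + 9310) = 0.68
→ Q = 9310·(15.60 − 0.68)/(0.68 − 0) = 204300 L/s.

204000 L/s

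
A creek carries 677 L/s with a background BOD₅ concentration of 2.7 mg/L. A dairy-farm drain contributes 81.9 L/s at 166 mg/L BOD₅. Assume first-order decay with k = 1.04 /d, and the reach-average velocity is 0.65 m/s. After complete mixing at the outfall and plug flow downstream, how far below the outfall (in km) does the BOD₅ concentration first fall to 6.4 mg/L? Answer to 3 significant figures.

62.4 km

Mixed concentration C = ΣQC/ΣQ = (677.0·2.700 + 81.90·166.0) / 758.9 = 15420/758.9 = 20.32 mg/L.
Set 20.32·exp(−k·t) = 6.4 → t = ln(20.32/6.4)/k = 95990 s = 26.66 h.
Distance = v·t = 0.65·95990 = 62400 m = 62.40 km.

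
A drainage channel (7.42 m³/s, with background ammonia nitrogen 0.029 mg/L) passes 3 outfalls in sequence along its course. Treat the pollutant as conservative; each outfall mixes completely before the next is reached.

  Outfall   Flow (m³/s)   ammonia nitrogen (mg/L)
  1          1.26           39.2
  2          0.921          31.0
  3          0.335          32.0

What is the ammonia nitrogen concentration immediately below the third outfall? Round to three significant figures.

8.95 mg/L

Outfall 1: combined Q = 8.680 m³/s; C = (7.420·0.02900 + 1.260·39.20)/8.680 = 5.715 mg/L.
Outfall 2: combined Q = 9.601 m³/s; C = (8.680·5.715 + 0.9210·31.00)/9.601 = 8.141 mg/L.
Outfall 3: combined Q = 9.936 m³/s; C = (9.601·8.141 + 0.3350·32.00)/9.936 = 8.945 mg/L.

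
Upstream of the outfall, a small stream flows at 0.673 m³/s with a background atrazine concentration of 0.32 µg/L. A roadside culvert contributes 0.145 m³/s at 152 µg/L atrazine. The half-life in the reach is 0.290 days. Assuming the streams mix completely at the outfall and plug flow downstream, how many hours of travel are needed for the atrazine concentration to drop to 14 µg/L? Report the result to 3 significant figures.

After mixing, C = (0.6730·0.3200 + 0.1450·152.0) / 0.8180 = 22.26/0.8180 = 27.21 µg/L.
Half-life 0.290 d → k = ln 2 / 0.290 = 2.390 d⁻¹.
27.21·exp(−k·t) = 14 → t = ln(27.21/14)/k = 24020 s = 6.672 h.

6.67 h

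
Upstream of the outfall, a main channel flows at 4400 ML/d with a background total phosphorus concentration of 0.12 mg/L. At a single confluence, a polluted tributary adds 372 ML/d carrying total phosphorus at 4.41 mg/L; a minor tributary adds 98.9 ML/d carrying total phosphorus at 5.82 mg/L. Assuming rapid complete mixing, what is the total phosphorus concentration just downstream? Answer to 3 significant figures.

0.563 mg/L

After mixing, C = (4400·0.1200 + 372.0·4.410 + 98.90·5.820) / 4871 = 2744/4871 = 0.5634 mg/L.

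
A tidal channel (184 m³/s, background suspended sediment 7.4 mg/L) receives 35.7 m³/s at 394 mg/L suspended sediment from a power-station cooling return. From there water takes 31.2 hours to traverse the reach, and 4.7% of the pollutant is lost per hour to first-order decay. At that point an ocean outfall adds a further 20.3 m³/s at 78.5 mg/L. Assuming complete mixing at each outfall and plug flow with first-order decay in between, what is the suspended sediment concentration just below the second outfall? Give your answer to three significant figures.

Flow-weighted average: C = (184.0·7.400 + 35.70·394.0) / 219.7 = 15430/219.7 = 70.22 mg/L; combined flow 219.7 m³/s.
4.7%/h lost → k = −ln(1 − 0.047) = 0.04814 h⁻¹.
Decay over the reach: 70.22·exp(−kt) = 70.22·0.2227 = 15.64 mg/L.
Second outfall: C = (219.7·15.64 + 20.30·78.50)/240.0 = 20.95 mg/L.

21.0 mg/L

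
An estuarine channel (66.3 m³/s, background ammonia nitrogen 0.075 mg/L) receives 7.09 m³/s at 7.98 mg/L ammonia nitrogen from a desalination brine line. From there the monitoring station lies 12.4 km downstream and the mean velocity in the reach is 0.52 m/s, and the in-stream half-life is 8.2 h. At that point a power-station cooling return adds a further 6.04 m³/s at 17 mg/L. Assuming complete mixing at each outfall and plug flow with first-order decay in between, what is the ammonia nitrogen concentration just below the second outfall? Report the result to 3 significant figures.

1.74 mg/L

Mixed concentration C = ΣQC/ΣQ = (66.30·0.07500 + 7.090·7.980) / 73.39 = 61.55/73.39 = 0.8387 mg/L; combined flow 73.39 m³/s.
Travel time t = 12.4·1000 / 0.52 = 23850 s = 6.624 h.
Half-life 8.2 h → k = ln 2 / 8.2 = 0.08453 h⁻¹ = 2.029 d⁻¹.
Applying C = C₀e^(−kt): 0.8387 × 0.5713 = 0.4791 mg/L.
At the second outfall, C = (73.39·0.4791 + 6.040·17.00) / (73.39 + 6.040) = 1.735 mg/L.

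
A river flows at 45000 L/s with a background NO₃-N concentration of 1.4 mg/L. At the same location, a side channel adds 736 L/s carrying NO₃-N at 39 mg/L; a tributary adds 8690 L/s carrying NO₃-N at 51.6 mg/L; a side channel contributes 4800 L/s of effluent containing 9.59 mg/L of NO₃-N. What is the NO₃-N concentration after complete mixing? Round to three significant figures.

Mass balance: C = (45000·1.400 + 736.0·39.00 + 8690·51.60 + 4800·9.590) / 59230 = 586100/59230 = 9.897 mg/L.

9.90 mg/L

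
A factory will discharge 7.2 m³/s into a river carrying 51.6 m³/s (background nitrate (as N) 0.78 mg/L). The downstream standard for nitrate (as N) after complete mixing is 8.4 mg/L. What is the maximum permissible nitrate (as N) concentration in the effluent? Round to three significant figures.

63.0 mg/L

At the limit, (Qr·Cr + Qe·Cₑ)/(Qr + Qe) = 8.4:
Cₑ = (58.80·8.4 − 51.60·0.7800) / 7.200 = 63.01 mg/L.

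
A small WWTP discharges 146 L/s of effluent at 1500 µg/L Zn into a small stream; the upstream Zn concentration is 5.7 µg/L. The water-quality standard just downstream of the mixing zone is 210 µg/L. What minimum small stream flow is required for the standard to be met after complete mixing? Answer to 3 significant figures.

Set C_mix = 210: (Q·5.700 + 146.0·1500) / (Q + 146.0) = 210
→ Q = 146.0·(1500 − 210)/(210 − 5.700) = 921.9 L/s.

922 L/s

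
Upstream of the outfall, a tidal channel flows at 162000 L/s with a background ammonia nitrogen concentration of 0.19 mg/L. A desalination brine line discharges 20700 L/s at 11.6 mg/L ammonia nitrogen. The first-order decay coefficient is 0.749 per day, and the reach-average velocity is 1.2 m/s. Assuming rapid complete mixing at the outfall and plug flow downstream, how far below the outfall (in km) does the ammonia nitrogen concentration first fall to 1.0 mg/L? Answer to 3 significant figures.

Mass balance: C = (162000·0.1900 + 20700·11.60) / 182700 = 270900/182700 = 1.483 mg/L.
Set 1.483·exp(−k·t) = 1.0 → t = ln(1.483/1.0)/k = 45440 s = 12.62 h.
Distance = v·t = 1.2·45440 = 54530 m = 54.53 km.

54.5 km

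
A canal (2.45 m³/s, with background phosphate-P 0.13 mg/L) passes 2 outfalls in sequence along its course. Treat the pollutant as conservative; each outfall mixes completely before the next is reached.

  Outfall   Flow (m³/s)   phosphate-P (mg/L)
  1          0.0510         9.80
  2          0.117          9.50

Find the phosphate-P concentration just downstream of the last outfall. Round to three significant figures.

0.737 mg/L

After outfall 1: Q = 2.450 + 0.05100 = 2.501 m³/s; C = (2.450·0.1300 + 0.05100·9.800)/2.501 = 0.3272 mg/L.
After outfall 2: Q = 2.501 + 0.1170 = 2.618 m³/s; C = (2.501·0.3272 + 0.1170·9.500)/2.618 = 0.7371 mg/L.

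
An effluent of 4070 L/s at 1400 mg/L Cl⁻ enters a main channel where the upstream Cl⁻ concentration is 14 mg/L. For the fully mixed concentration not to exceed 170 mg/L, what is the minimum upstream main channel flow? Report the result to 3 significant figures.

Set C_mix = 170: (Q·14.00 + 4070·1400) / (Q + 4070) = 170
→ Q = 4070·(1400 − 170)/(170 − 14.00) = 32090 L/s.

32100 L/s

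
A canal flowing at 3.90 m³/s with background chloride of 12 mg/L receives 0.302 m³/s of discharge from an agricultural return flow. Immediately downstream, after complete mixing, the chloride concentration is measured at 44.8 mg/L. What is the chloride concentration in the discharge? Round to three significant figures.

468 mg/L

Mass balance: 3.900·12.00 + 0.3020·Cₑ = 4.202·44.80
→ Cₑ = (4.202·44.80 − 3.900·12.00) / 0.3020 = 468.4 mg/L.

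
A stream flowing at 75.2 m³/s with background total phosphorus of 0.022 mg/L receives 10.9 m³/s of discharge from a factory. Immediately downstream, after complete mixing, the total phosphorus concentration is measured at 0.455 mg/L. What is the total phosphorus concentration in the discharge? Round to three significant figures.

3.44 mg/L

Mass balance: 75.20·0.02200 + 10.90·Cₑ = 86.10·0.4550
→ Cₑ = (86.10·0.4550 − 75.20·0.02200) / 10.90 = 3.442 mg/L.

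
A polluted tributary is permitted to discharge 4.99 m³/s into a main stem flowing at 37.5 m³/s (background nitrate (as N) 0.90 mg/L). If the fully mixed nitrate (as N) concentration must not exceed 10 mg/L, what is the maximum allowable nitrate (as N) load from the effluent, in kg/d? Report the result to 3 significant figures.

Mass balance at the limit: 37.50·0.9000 + 4.990·Cₑ = 42.49·10 → Cₑ = 78.39 mg/L.
Load = 4.990 m³/s × 78.39 g/m³ × 86 400 s/d = 33800 kg/d.

33800 kg/d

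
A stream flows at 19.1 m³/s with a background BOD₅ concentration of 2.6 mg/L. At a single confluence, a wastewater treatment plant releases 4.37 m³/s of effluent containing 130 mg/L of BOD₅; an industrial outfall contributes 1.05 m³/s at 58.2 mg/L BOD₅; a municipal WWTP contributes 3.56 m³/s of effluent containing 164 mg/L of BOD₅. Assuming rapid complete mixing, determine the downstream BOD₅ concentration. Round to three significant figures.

Mixed concentration C = ΣQC/ΣQ = (19.10·2.600 + 4.370·130.0 + 1.050·58.20 + 3.560·164.0) / 28.08 = 1263/28.08 = 44.97 mg/L.

45.0 mg/L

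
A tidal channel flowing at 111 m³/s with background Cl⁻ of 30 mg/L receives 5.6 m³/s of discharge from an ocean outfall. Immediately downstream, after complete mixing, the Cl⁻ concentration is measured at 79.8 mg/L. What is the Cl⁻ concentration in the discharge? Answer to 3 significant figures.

Mass balance: 111.0·30.00 + 5.600·Cₑ = 116.6·79.80
→ Cₑ = (116.6·79.80 − 111.0·30.00) / 5.600 = 1067 mg/L.

1070 mg/L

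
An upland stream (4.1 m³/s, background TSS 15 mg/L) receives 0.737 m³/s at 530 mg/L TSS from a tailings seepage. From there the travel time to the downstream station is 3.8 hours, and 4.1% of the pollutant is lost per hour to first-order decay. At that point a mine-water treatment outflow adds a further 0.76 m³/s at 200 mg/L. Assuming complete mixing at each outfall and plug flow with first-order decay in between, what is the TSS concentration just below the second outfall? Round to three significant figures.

After mixing, C = (4.100·15.00 + 0.7370·530.0) / 4.837 = 452.1/4.837 = 93.47 mg/L; combined flow 4.837 m³/s.
4.1%/h lost → k = −ln(1 − 0.041) = 0.04186 h⁻¹.
Decay over the reach: 93.47·exp(−kt) = 93.47·0.8529 = 79.72 mg/L.
Second outfall: C = (4.837·79.72 + 0.7600·200.0)/5.597 = 96.05 mg/L.

96.1 mg/L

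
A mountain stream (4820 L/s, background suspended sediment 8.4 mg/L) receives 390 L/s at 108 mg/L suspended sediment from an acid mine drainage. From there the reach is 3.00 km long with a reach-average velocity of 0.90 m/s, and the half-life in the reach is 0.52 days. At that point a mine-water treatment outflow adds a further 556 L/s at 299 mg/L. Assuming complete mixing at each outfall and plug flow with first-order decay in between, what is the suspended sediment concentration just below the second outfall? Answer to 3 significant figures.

Conservation of mass: C = (4820·8.400 + 390.0·108.0) / 5210 = 82610/5210 = 15.86 mg/L; combined flow 5210 L/s.
Travel time t = 3.00·1000 / 0.90 = 3333 s = 0.9259 h.
Half-life 0.52 d → k = ln 2 / 0.52 = 1.333 d⁻¹.
After decay, C = 15.86 × e^(−kt) = 15.86 × 0.9499 = 15.06 mg/L.
At the second outfall, C = (5210·15.06 + 556.0·299.0) / (5210 + 556.0) = 42.44 mg/L.

42.4 mg/L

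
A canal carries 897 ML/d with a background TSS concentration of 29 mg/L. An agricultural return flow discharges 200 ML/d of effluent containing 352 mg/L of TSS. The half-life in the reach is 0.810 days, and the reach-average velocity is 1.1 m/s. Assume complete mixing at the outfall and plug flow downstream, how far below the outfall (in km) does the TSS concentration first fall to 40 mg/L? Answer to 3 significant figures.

Mass balance: C = (897.0·29.00 + 200.0·352.0) / 1097 = 96410/1097 = 87.89 mg/L.
Half-life 0.810 d → k = ln 2 / 0.810 = 0.8557 d⁻¹.
Set 87.89·exp(−k·t) = 40 → t = ln(87.89/40)/k = 79480 s = 22.08 h.
Distance = v·t = 1.1·79480 = 87430 m = 87.43 km.

87.4 km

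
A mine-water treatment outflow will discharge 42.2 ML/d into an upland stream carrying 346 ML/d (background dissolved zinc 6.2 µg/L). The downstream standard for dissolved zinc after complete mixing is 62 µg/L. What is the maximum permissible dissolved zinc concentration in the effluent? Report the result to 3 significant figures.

At the limit, (Qr·Cr + Qe·Cₑ)/(Qr + Qe) = 62:
Cₑ = (388.2·62 − 346.0·6.200) / 42.20 = 519.5 µg/L.

520 µg/L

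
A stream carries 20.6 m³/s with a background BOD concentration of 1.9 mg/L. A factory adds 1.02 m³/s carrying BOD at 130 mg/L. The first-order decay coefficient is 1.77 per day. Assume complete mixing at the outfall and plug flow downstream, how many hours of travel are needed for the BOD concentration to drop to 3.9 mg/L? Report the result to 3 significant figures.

After mixing, C = (20.60·1.900 + 1.020·130.0) / 21.62 = 171.7/21.62 = 7.944 mg/L.
7.944·exp(−k·t) = 3.9 → t = ln(7.944/3.9)/k = 34730 s = 9.646 h.

9.65 h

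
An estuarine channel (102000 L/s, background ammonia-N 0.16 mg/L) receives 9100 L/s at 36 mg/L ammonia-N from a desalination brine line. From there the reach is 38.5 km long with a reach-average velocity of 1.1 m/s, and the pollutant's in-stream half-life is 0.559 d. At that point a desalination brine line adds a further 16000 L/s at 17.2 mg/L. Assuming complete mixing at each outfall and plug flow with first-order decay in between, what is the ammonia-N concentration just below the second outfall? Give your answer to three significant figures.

Mixed concentration C = ΣQC/ΣQ = (102000·0.1600 + 9100·36.00) / 111100 = 343900/111100 = 3.096 mg/L; combined flow 111100 L/s.
Travel time t = 38.5·1000 / 1.1 = 35000 s = 9.722 h.
Half-life 0.559 d → k = ln 2 / 0.559 = 1.240 d⁻¹.
Decay over the reach: 3.096·exp(−kt) = 3.096·0.6051 = 1.873 mg/L.
At the second outfall, C = (111100·1.873 + 16000·17.20) / (111100 + 16000) = 3.803 mg/L.

3.80 mg/L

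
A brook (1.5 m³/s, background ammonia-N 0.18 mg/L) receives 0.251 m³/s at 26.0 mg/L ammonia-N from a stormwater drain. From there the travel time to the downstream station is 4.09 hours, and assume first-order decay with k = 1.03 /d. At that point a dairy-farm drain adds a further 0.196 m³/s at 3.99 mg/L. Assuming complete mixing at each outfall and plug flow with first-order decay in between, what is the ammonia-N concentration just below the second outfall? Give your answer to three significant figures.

3.33 mg/L

Mass balance: C = (1.500·0.1800 + 0.2510·26.00) / 1.751 = 6.796/1.751 = 3.881 mg/L; combined flow 1.751 m³/s.
After decay, C = 3.881 × e^(−kt) = 3.881 × 0.8390 = 3.256 mg/L.
Second outfall: C = (1.751·3.256 + 0.1960·3.990)/1.947 = 3.330 mg/L.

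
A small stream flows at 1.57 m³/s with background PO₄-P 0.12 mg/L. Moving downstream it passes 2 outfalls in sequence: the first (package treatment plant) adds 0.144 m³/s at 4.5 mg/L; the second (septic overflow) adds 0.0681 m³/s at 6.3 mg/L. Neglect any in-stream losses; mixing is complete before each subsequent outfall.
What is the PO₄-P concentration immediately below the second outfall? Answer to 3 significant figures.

After outfall 1: Q = 1.570 + 0.1440 = 1.714 m³/s; C = (1.570·0.1200 + 0.1440·4.500)/1.714 = 0.4880 mg/L.
After outfall 2: Q = 1.714 + 0.06810 = 1.782 m³/s; C = (1.714·0.4880 + 0.06810·6.300)/1.782 = 0.7101 mg/L.

0.710 mg/L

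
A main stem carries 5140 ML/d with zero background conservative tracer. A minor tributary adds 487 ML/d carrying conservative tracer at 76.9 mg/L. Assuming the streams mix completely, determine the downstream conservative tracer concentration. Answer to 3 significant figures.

6.66 mg/L

Flow-weighted average: C = (5140·0 + 487.0·76.90) / 5627 = 37450/5627 = 6.655 mg/L.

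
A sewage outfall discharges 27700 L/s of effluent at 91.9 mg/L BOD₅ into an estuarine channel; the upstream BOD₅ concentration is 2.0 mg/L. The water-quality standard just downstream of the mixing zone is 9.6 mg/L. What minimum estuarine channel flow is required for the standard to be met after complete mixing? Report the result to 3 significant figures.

300000 L/s

Set C_mix = 9.6: (Q·2.000 + 27700·91.90) / (Q + 27700) = 9.6
→ Q = 27700·(91.90 − 9.6)/(9.6 − 2.000) = 300000 L/s.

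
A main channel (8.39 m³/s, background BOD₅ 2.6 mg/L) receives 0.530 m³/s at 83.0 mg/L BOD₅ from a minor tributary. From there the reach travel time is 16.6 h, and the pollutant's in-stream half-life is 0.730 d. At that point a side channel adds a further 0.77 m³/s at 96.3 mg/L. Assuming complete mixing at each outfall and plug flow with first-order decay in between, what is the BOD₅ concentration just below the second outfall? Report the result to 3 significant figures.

11.2 mg/L

Mixed concentration C = ΣQC/ΣQ = (8.390·2.600 + 0.5300·83.00) / 8.920 = 65.80/8.920 = 7.377 mg/L; combined flow 8.920 m³/s.
Half-life 0.730 d → k = ln 2 / 0.730 = 0.9495 d⁻¹.
Applying C = C₀e^(−kt): 7.377 × 0.5185 = 3.825 mg/L.
At the second outfall, C = (8.920·3.825 + 0.7700·96.30) / (8.920 + 0.7700) = 11.17 mg/L.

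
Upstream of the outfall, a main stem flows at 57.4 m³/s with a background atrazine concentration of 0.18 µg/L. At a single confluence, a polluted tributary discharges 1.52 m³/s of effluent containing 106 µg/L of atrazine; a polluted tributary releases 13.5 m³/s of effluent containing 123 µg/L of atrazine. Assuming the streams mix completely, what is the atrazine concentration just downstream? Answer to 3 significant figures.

25.3 µg/L

Mixed concentration C = ΣQC/ΣQ = (57.40·0.1800 + 1.520·106.0 + 13.50·123.0) / 72.42 = 1832/72.42 = 25.30 µg/L.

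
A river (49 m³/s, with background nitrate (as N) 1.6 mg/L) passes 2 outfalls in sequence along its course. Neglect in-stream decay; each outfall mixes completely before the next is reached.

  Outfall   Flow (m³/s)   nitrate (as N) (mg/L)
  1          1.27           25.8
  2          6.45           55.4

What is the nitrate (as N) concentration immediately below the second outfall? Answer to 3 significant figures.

8.26 mg/L

Below outfall 1: Q → 50.27 m³/s, C = (49.00·1.600 + 1.270·25.80)/50.27 = 2.211 mg/L.
Below outfall 2: Q → 56.72 m³/s, C = (50.27·2.211 + 6.450·55.40)/56.72 = 8.260 mg/L.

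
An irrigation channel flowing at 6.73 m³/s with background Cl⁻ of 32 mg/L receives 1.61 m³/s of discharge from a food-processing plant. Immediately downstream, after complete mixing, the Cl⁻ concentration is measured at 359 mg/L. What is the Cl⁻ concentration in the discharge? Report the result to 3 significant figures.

Mass balance: 6.730·32.00 + 1.610·Cₑ = 8.340·359.0
→ Cₑ = (8.340·359.0 − 6.730·32.00) / 1.610 = 1726 mg/L.

1730 mg/L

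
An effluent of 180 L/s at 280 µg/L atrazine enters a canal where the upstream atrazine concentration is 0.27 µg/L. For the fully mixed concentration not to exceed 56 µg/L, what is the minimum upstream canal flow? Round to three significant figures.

723 L/s

Set C_mix = 56: (Q·0.2700 + 180.0·280.0) / (Q + 180.0) = 56
→ Q = 180.0·(280.0 − 56)/(56 − 0.2700) = 723.5 L/s.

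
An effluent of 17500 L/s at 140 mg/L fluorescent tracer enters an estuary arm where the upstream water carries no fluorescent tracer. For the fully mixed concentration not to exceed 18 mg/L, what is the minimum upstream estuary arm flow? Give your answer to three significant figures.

Set C_mix = 18: (Q·0 + 17500·140.0) / (Q + 17500) = 18
→ Q = 17500·(140.0 − 18)/(18 − 0) = 118600 L/s.

119000 L/s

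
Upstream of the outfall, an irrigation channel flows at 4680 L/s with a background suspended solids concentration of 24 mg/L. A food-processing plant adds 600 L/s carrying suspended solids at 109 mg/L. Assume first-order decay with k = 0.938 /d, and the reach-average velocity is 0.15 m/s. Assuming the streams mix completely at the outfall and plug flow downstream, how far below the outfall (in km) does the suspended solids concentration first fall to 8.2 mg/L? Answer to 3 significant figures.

Mass balance: C = (4680·24.00 + 600.0·109.0) / 5280 = 177700/5280 = 33.66 mg/L.
Set 33.66·exp(−k·t) = 8.2 → t = ln(33.66/8.2)/k = 130100 s = 36.13 h.
Distance = v·t = 0.15·130100 = 19510 m = 19.51 km.

19.5 km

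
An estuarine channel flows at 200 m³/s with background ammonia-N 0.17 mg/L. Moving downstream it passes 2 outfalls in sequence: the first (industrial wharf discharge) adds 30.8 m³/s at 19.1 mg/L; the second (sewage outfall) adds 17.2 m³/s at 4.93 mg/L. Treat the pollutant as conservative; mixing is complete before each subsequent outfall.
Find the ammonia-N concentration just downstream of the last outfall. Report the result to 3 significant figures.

2.85 mg/L

After outfall 1: Q = 200.0 + 30.80 = 230.8 m³/s; C = (200.0·0.1700 + 30.80·19.10)/230.8 = 2.696 mg/L.
After outfall 2: Q = 230.8 + 17.20 = 248.0 m³/s; C = (230.8·2.696 + 17.20·4.930)/248.0 = 2.851 mg/L.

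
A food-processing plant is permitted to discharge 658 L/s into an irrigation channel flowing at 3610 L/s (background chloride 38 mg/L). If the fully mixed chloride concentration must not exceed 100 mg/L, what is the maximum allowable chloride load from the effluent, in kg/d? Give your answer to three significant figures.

25000 kg/d

Mass balance at the limit: 3610·38.00 + 658.0·Cₑ = 4268·100 → Cₑ = 440.2 mg/L.
658.0 L/s = 0.6580 m³/s. Load = 0.6580 m³/s × 440.2 g/m³ × 86 400 s/d = 25020 kg/d.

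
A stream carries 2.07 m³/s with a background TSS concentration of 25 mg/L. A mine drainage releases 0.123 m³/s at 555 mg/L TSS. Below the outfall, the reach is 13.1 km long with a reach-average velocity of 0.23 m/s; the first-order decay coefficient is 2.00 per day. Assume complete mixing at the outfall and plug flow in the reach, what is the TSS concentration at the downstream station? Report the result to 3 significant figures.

14.6 mg/L

Conservation of mass: C = (2.070·25.00 + 0.1230·555.0) / 2.193 = 120.0/2.193 = 54.73 mg/L.
Travel time t = 13.1·1000 / 0.23 = 56960 s = 15.82 h.
Decay over the reach: 54.73·exp(−kt) = 54.73·0.2676 = 14.64 mg/L.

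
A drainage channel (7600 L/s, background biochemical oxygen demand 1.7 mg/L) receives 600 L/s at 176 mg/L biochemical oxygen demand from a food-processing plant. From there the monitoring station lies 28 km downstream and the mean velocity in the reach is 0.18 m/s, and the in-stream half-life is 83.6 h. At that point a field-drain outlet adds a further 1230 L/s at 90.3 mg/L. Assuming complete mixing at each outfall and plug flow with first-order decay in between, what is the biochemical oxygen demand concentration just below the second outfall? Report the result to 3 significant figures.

Conservation of mass: C = (7600·1.700 + 600.0·176.0) / 8200 = 118500/8200 = 14.45 mg/L; combined flow 8200 L/s.
Travel time t = 28·1000 / 0.18 = 155600 s = 43.21 h.
Half-life 83.6 h → k = ln 2 / 83.6 = 0.008291 h⁻¹ = 0.1990 d⁻¹.
Applying C = C₀e^(−kt): 14.45 × 0.6989 = 10.10 mg/L.
At the second outfall, C = (8200·10.10 + 1230·90.30) / (8200 + 1230) = 20.56 mg/L.

20.6 mg/L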